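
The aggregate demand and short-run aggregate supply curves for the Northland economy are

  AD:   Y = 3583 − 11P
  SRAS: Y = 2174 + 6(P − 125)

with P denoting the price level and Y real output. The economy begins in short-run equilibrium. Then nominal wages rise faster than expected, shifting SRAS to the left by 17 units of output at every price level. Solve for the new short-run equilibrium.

This is a negative supply shock: SRAS shifts left.
New SRAS: Y = 1407 + 6P.
Set AD = SRAS: 3583 − 11P = 1407 + 6P, so 2176 = 17P and P = 128.
Y = 3583 − 11·128 = 2175.

P = 128, Y = 2175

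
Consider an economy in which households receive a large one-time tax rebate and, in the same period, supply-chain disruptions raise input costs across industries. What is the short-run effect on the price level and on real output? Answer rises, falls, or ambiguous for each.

Price level: rises; output: ambiguous

The first event is a positive demand shock: AD shifts right, which by itself pushes P up and Y up.
The second is an adverse supply shock: SRAS shifts left, which by itself pushes P up and Y down.
Both shocks push P up, so P rises. The two shocks push Y in opposite directions, so the effect on Y is ambiguous.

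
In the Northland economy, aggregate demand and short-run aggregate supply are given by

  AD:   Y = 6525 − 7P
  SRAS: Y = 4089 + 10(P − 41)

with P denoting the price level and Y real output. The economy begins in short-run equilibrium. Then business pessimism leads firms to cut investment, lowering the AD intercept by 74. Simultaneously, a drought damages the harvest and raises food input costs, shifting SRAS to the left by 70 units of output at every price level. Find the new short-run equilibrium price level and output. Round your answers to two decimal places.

After both shocks: AD is Y = 6451 − 7P and SRAS is Y = 3609 + 10P.
Setting them equal: 2842 = 17P, so P = 167.18.
Substituting into AD, Y = 5280.76.

P = 167.18, Y = 5280.76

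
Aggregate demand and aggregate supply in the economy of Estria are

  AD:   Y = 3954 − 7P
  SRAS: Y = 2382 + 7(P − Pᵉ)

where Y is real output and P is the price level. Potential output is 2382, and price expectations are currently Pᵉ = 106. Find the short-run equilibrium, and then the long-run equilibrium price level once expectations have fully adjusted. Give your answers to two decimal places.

Short run: P = 165.29, Y = 2797.00. Long run: P = 224.57.

Short run: with Pᵉ = 106, SRAS is Y = 1640 + 7P. Setting AD = SRAS gives 2314 = 14P, so P = 165.29 and Y = 3954 − 7P = 2797.00.
Output 2797.00 is above potential 2382, so over time expected prices rise and SRAS shifts left until Y returns to 2382.
Long run: Y = 2382 on the AD curve gives 2382 = 3954 − 7P, so P = 224.57.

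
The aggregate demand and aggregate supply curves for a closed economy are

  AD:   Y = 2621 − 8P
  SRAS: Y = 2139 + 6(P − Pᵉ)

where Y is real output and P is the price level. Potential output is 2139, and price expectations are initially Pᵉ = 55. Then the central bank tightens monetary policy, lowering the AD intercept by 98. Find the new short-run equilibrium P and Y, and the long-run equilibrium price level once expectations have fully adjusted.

AD shifts left: new AD is Y = 2523 − 8P. With Pᵉ = 55, SRAS is Y = 1809 + 6P.
Short run: 2523 − 8P = 1809 + 6P gives 714 = 14P, so P = 51 and Y = 2523 − 8·51 = 2115.
Y = 2115 is below potential 2139; expectations adjust and SRAS shifts right until Y = 2139.
Long run: on the new AD curve, 2139 = 2523 − 8P gives P = 48.

Short run: P = 51, Y = 2115. Long run: P = 48.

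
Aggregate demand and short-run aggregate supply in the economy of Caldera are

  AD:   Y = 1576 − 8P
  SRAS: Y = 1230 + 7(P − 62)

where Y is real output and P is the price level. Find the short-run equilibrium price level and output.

Write SRAS as Y = 1230 + 7P − 434 = 796 + 7P.
Set AD = SRAS: 1576 − 8P = 796 + 7P, so 780 = 15P and P = 52.
Then Y = 1576 − 8·52 = 1160.

P = 52, Y = 1160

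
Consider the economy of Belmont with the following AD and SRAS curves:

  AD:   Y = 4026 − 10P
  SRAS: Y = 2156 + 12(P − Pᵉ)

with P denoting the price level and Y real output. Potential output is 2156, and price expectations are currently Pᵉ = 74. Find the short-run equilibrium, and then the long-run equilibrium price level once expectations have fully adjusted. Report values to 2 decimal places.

Short run: with Pᵉ = 74, SRAS is Y = 1268 + 12P. Setting AD = SRAS gives 2758 = 22P, so P = 125.36 and Y = 4026 − 10P = 2772.36.
Output 2772.36 is above potential 2156, so over time expected prices rise and SRAS shifts left until Y returns to 2156.
Long run: Y = 2156 on the AD curve gives 2156 = 4026 − 10P, so P = 187.00.

Short run: P = 125.36, Y = 2772.36. Long run: P = 187.00.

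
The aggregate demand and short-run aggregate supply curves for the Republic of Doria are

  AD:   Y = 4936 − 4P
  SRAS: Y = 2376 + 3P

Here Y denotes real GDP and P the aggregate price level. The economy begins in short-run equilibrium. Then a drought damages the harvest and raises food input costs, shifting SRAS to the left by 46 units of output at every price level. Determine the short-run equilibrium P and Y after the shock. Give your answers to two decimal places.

P = 372.29, Y = 3446.86

This is a negative supply shock: SRAS shifts left.
New SRAS: Y = 2330 + 3P.
Set AD = SRAS: 4936 − 4P = 2330 + 3P, so 2606 = 7P and P = 372.29.
Substituting into AD, Y = 3446.86.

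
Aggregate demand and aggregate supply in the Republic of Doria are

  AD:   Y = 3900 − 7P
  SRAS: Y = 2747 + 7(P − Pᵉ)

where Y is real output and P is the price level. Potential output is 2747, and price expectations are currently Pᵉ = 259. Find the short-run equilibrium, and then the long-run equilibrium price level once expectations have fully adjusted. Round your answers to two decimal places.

Short run: with Pᵉ = 259, SRAS is Y = 934 + 7P. Setting AD = SRAS gives 2966 = 14P, so P = 211.86 and Y = 3900 − 7P = 2417.00.
Output 2417.00 is below potential 2747, so over time expected prices fall and SRAS shifts right until Y returns to 2747.
Long run: Y = 2747 on the AD curve gives 2747 = 3900 − 7P, so P = 164.71.

Short run: P = 211.86, Y = 2417.00. Long run: P = 164.71.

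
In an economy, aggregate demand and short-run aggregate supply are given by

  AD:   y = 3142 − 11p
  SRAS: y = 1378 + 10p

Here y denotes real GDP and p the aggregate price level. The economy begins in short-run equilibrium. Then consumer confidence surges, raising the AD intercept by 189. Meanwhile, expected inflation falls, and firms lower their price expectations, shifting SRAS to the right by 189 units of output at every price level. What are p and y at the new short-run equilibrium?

After both shocks: AD is y = 3331 − 11p and SRAS is y = 1567 + 10p.
Setting them equal: 1764 = 21p, so p = 84.
y = 3331 − 11·84 = 2407.

p = 84, y = 2407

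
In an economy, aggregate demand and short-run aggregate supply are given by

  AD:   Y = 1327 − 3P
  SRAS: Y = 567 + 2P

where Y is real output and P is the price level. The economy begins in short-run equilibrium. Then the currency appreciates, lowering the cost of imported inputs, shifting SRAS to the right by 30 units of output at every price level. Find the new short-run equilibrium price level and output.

This is a positive supply shock: SRAS shifts right.
New SRAS: Y = 597 + 2P.
Set AD = SRAS: 1327 − 3P = 597 + 2P, so 730 = 5P and P = 146.
Y = 1327 − 3·146 = 889.

P = 146, Y = 889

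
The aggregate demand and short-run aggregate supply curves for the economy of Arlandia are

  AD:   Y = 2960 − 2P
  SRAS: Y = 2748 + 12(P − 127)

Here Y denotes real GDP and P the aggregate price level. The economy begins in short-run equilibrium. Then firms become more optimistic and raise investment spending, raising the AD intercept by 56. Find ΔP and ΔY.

ΔP = +4, ΔY = +48

This is a positive demand shock: AD shifts right.
New AD: Y = 3016 − 2P.
SRAS can be written Y = 1224 + 12P.
Set AD = SRAS: 3016 − 2P = 1224 + 12P, so 1792 = 14P and P = 128.
Y = 3016 − 2·128 = 2760.
Initially P = 124, Y = 2712, so ΔP = +4 and ΔY = +48.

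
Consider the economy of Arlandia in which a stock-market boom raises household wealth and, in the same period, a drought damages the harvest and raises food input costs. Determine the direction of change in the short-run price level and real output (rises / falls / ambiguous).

Price level: rises; output: ambiguous

The first event is a positive demand shock: AD shifts right, which by itself pushes P up and Y up.
The second is an adverse supply shock: SRAS shifts left, which by itself pushes P up and Y down.
Both shocks push P up, so P rises. The two shocks push Y in opposite directions, so the effect on Y is ambiguous.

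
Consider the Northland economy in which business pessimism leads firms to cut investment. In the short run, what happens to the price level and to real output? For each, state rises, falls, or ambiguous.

This is a negative demand shock: AD shifts left.
Moving along the upward-sloping SRAS curve, P falls and Y falls.

Price level: falls; output: falls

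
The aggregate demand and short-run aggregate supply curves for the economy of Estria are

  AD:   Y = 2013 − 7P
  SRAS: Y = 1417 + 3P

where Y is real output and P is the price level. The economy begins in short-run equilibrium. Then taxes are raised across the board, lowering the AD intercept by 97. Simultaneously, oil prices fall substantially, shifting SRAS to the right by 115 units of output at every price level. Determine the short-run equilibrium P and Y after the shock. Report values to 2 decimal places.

After both shocks: AD is Y = 1916 − 7P and SRAS is Y = 1532 + 3P.
Setting them equal: 384 = 10P, so P = 38.40.
Substituting into AD, Y = 1647.20.

P = 38.40, Y = 1647.20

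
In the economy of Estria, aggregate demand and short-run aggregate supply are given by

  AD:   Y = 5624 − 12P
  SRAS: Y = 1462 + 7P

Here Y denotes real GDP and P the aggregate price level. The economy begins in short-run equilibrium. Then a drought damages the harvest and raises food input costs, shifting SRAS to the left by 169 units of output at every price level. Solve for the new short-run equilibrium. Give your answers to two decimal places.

This is a negative supply shock: SRAS shifts left.
New SRAS: Y = 1293 + 7P.
Set AD = SRAS: 5624 − 12P = 1293 + 7P, so 4331 = 19P and P = 227.95.
Substituting into AD, Y = 2888.63.

P = 227.95, Y = 2888.63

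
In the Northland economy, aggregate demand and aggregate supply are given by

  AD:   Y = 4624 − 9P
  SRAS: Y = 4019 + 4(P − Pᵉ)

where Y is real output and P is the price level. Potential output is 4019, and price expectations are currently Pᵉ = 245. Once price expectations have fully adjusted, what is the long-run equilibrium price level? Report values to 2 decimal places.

Long-run P = 67.22

Short run: with Pᵉ = 245, SRAS is Y = 3039 + 4P. Setting AD = SRAS gives 1585 = 13P, so P = 121.92 and Y = 4624 − 9P = 3526.69.
Output 3526.69 is below potential 4019, so over time expected prices fall and SRAS shifts right until Y returns to 4019.
Long run: Y = 4019 on the AD curve gives 4019 = 4624 − 9P, so P = 67.22.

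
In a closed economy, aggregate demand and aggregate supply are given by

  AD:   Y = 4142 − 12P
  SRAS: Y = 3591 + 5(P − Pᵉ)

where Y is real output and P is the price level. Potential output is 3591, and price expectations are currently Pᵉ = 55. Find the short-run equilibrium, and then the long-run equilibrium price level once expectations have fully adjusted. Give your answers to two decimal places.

Short run: with Pᵉ = 55, SRAS is Y = 3316 + 5P. Setting AD = SRAS gives 826 = 17P, so P = 48.59 and Y = 4142 − 12P = 3558.94.
Output 3558.94 is below potential 3591, so over time expected prices fall and SRAS shifts right until Y returns to 3591.
Long run: Y = 3591 on the AD curve gives 3591 = 4142 − 12P, so P = 45.92.

Short run: P = 48.59, Y = 3558.94. Long run: P = 45.92.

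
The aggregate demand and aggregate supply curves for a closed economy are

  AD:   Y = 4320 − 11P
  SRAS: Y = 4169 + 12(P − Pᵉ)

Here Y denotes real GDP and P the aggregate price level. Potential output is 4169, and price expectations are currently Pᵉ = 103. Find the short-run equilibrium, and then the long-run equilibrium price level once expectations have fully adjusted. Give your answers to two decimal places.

Short run: with Pᵉ = 103, SRAS is Y = 2933 + 12P. Setting AD = SRAS gives 1387 = 23P, so P = 60.30 and Y = 4320 − 11P = 3656.65.
Output 3656.65 is below potential 4169, so over time expected prices fall and SRAS shifts right until Y returns to 4169.
Long run: Y = 4169 on the AD curve gives 4169 = 4320 − 11P, so P = 13.73.

Short run: P = 60.30, Y = 3656.65. Long run: P = 13.73.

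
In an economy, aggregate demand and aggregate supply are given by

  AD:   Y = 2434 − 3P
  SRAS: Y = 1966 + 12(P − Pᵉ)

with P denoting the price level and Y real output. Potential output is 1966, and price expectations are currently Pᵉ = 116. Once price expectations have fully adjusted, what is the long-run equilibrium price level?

Short run: with Pᵉ = 116, SRAS is Y = 574 + 12P. Setting AD = SRAS gives 1860 = 15P, so P = 124 and Y = 2434 − 3·124 = 2062.
Output 2062 is above potential 1966, so over time expected prices rise and SRAS shifts left until Y returns to 1966.
Long run: Y = 1966 on the AD curve gives 1966 = 2434 − 3P, so P = 156.

Long-run P = 156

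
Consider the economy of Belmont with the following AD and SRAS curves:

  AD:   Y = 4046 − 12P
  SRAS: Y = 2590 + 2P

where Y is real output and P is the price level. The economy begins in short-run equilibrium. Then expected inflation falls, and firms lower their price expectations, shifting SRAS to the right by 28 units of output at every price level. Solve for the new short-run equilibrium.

This is a positive supply shock: SRAS shifts right.
New SRAS: Y = 2618 + 2P.
Set AD = SRAS: 4046 − 12P = 2618 + 2P, so 1428 = 14P and P = 102.
Y = 4046 − 12·102 = 2822.

P = 102, Y = 2822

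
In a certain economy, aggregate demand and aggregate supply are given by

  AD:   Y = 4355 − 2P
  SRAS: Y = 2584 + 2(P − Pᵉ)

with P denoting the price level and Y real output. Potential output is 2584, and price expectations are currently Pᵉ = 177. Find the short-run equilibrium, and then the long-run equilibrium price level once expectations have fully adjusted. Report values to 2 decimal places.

Short run: P = 531.25, Y = 3292.50. Long run: P = 885.50.

Short run: with Pᵉ = 177, SRAS is Y = 2230 + 2P. Setting AD = SRAS gives 2125 = 4P, so P = 531.25 and Y = 4355 − 2P = 3292.50.
Output 3292.50 is above potential 2584, so over time expected prices rise and SRAS shifts left until Y returns to 2584.
Long run: Y = 2584 on the AD curve gives 2584 = 4355 − 2P, so P = 885.50.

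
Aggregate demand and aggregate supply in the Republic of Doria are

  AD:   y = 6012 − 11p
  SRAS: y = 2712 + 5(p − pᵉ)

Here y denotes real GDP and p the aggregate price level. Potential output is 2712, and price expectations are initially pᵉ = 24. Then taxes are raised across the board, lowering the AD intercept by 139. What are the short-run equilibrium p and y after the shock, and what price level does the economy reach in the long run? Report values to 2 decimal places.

Short run: p = 205.06, y = 3617.31. Long run: p = 287.36.

AD shifts left: new AD is y = 5873 − 11p. With pᵉ = 24, SRAS is y = 2592 + 5p.
Short run: 5873 − 11p = 2592 + 5p gives 3281 = 16p, so p = 205.06 and y = 5873 − 11p = 3617.31.
y = 3617.31 is above potential 2712; expectations adjust and SRAS shifts left until y = 2712.
Long run: on the new AD curve, 2712 = 5873 − 11p gives p = 287.36.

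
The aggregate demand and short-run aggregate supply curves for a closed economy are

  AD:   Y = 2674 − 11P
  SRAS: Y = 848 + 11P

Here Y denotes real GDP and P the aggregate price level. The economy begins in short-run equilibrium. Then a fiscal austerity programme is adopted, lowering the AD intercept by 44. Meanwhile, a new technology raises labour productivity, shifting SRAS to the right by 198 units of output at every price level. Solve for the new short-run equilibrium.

After both shocks: AD is Y = 2630 − 11P and SRAS is Y = 1046 + 11P.
Setting them equal: 1584 = 22P, so P = 72.
Y = 2630 − 11·72 = 1838.

P = 72, Y = 1838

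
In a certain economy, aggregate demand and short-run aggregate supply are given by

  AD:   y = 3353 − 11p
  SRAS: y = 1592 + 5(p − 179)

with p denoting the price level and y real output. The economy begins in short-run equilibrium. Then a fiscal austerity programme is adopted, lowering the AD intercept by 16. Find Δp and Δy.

Δp = -1, Δy = -5

This is a negative demand shock: AD shifts left.
New AD: y = 3337 − 11p.
SRAS can be written y = 697 + 5p.
Set AD = SRAS: 3337 − 11p = 697 + 5p, so 2640 = 16p and p = 165.
y = 3337 − 11·165 = 1522.
Initially p = 166, y = 1527, so Δp = -1 and Δy = -5.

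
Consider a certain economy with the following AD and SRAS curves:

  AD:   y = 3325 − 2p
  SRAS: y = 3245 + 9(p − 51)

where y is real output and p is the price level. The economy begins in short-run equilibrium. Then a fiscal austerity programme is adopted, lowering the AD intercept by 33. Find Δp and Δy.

This is a negative demand shock: AD shifts left.
New AD: y = 3292 − 2p.
SRAS can be written y = 2786 + 9p.
Set AD = SRAS: 3292 − 2p = 2786 + 9p, so 506 = 11p and p = 46.
y = 3292 − 2·46 = 3200.
Initially p = 49, y = 3227, so Δp = -3 and Δy = -27.

Δp = -3, Δy = -27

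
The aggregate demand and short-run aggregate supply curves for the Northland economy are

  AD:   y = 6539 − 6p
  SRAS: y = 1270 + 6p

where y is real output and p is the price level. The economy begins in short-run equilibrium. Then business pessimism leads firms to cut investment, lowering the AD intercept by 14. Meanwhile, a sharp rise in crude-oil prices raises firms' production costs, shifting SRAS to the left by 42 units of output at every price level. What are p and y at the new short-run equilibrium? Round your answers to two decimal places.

p = 441.42, y = 3876.50

After both shocks: AD is y = 6525 − 6p and SRAS is y = 1228 + 6p.
Setting them equal: 5297 = 12p, so p = 441.42.
Substituting into AD, y = 3876.50.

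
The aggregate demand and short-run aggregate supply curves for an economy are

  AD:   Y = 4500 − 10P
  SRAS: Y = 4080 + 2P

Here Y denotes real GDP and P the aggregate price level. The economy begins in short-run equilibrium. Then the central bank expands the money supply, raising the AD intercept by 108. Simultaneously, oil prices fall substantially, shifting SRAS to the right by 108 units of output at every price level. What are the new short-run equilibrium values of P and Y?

P = 35, Y = 4258

After both shocks: AD is Y = 4608 − 10P and SRAS is Y = 4188 + 2P.
Setting them equal: 420 = 12P, so P = 35.
Y = 4608 − 10·35 = 4258.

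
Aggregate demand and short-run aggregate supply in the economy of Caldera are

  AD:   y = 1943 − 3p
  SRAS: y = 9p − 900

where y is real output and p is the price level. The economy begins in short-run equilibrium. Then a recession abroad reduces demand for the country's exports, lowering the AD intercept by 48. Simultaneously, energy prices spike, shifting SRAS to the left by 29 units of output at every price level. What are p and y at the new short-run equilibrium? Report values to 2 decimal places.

After both shocks: AD is y = 1895 − 3p and SRAS is y = 9p − 929.
Setting them equal: 2824 = 12p, so p = 235.33.
Substituting into AD, y = 1189.00.

p = 235.33, y = 1189.00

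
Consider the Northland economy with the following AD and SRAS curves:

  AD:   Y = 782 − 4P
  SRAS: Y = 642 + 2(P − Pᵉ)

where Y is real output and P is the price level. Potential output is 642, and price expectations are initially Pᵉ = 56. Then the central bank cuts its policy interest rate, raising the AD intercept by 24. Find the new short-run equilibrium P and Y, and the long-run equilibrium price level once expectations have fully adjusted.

AD shifts right: new AD is Y = 806 − 4P. With Pᵉ = 56, SRAS is Y = 530 + 2P.
Short run: 806 − 4P = 530 + 2P gives 276 = 6P, so P = 46 and Y = 806 − 4·46 = 622.
Y = 622 is below potential 642; expectations adjust and SRAS shifts right until Y = 642.
Long run: on the new AD curve, 642 = 806 − 4P gives P = 41.

Short run: P = 46, Y = 622. Long run: P = 41.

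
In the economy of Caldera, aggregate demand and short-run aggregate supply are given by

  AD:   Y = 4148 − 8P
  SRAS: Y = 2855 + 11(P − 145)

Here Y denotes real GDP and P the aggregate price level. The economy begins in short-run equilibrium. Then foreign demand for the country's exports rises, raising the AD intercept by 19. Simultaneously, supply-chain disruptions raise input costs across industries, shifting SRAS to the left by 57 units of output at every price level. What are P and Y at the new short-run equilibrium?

After both shocks: AD is Y = 4167 − 8P and SRAS is Y = 1203 + 11P.
Setting them equal: 2964 = 19P, so P = 156.
Y = 4167 − 8·156 = 2919.

P = 156, Y = 2919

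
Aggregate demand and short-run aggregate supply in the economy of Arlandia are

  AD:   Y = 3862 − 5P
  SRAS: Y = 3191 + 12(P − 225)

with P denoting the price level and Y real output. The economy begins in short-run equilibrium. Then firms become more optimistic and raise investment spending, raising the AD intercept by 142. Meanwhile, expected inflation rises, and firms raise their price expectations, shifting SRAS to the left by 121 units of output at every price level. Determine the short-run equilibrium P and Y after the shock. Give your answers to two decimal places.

After both shocks: AD is Y = 4004 − 5P and SRAS is Y = 370 + 12P.
Setting them equal: 3634 = 17P, so P = 213.76.
Substituting into AD, Y = 2935.18.

P = 213.76, Y = 2935.18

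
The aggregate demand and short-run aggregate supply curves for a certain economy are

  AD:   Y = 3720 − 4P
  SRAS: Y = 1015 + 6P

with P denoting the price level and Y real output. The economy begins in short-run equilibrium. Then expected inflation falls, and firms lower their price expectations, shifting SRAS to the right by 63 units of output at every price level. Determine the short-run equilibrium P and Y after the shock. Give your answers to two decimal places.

This is a positive supply shock: SRAS shifts right.
New SRAS: Y = 1078 + 6P.
Set AD = SRAS: 3720 − 4P = 1078 + 6P, so 2642 = 10P and P = 264.20.
Substituting into AD, Y = 2663.20.

P = 264.20, Y = 2663.20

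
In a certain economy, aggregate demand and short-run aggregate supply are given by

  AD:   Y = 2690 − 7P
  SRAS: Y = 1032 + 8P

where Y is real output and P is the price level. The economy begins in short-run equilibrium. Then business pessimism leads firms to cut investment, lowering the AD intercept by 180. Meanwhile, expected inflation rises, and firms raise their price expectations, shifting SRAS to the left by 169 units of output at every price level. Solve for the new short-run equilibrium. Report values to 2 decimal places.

P = 109.80, Y = 1741.40

After both shocks: AD is Y = 2510 − 7P and SRAS is Y = 863 + 8P.
Setting them equal: 1647 = 15P, so P = 109.80.
Substituting into AD, Y = 1741.40.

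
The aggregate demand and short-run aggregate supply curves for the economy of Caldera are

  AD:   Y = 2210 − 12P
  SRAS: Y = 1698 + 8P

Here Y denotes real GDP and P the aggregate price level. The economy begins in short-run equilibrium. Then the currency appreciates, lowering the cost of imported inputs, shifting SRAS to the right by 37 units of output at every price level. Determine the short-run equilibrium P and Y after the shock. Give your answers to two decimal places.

This is a positive supply shock: SRAS shifts right.
New SRAS: Y = 1735 + 8P.
Set AD = SRAS: 2210 − 12P = 1735 + 8P, so 475 = 20P and P = 23.75.
Substituting into AD, Y = 1925.00.

P = 23.75, Y = 1925.00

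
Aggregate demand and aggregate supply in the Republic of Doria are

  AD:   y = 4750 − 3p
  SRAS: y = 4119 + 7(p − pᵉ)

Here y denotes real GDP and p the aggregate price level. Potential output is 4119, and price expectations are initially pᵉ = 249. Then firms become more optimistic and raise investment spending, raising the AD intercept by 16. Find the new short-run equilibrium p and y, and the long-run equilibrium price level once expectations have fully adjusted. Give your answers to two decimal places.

AD shifts right: new AD is y = 4766 − 3p. With pᵉ = 249, SRAS is y = 2376 + 7p.
Short run: 4766 − 3p = 2376 + 7p gives 2390 = 10p, so p = 239.00 and y = 4766 − 3p = 4049.00.
y = 4049.00 is below potential 4119; expectations adjust and SRAS shifts right until y = 4119.
Long run: on the new AD curve, 4119 = 4766 − 3p gives p = 215.67.

Short run: p = 239.00, y = 4049.00. Long run: p = 215.67.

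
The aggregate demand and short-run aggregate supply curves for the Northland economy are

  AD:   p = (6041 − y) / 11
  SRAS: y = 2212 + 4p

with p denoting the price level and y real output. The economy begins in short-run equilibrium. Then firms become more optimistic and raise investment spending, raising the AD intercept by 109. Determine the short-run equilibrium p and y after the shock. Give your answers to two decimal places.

This is a positive demand shock: AD shifts right.
New AD: y = 6150 − 11p.
Set AD = SRAS: 6150 − 11p = 2212 + 4p, so 3938 = 15p and p = 262.53.
Substituting into AD, y = 3262.13.

p = 262.53, y = 3262.13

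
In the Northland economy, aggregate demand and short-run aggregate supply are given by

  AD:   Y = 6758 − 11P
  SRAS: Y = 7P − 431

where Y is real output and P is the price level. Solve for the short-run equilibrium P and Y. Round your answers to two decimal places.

Set AD = SRAS: 6758 − 11P = 7P − 431, so 7189 = 18P and P = 399.39.
Substituting into AD, Y = 6758 − 11P = 2364.72.

P = 399.39, Y = 2364.72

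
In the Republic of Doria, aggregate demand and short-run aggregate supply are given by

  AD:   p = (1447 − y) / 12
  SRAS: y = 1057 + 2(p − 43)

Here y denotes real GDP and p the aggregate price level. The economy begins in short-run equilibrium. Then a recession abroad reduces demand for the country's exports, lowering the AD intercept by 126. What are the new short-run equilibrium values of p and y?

This is a negative demand shock: AD shifts left.
New AD: y = 1321 − 12p.
SRAS can be written y = 971 + 2p.
Set AD = SRAS: 1321 − 12p = 971 + 2p, so 350 = 14p and p = 25.
y = 1321 − 12·25 = 1021.

p = 25, y = 1021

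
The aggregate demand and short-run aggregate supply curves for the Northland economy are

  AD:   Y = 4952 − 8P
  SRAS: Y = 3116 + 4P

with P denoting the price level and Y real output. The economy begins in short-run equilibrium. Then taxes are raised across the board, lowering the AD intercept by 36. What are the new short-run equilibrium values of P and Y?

This is a negative demand shock: AD shifts left.
New AD: Y = 4916 − 8P.
Set AD = SRAS: 4916 − 8P = 3116 + 4P, so 1800 = 12P and P = 150.
Y = 4916 − 8·150 = 3716.

P = 150, Y = 3716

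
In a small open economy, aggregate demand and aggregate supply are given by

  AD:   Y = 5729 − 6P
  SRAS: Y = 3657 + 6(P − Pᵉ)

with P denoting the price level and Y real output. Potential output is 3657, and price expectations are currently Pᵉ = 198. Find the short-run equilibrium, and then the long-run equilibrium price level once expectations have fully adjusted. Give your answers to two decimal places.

Short run: P = 271.67, Y = 4099.00. Long run: P = 345.33.

Short run: with Pᵉ = 198, SRAS is Y = 2469 + 6P. Setting AD = SRAS gives 3260 = 12P, so P = 271.67 and Y = 5729 − 6P = 4099.00.
Output 4099.00 is above potential 3657, so over time expected prices rise and SRAS shifts left until Y returns to 3657.
Long run: Y = 3657 on the AD curve gives 3657 = 5729 − 6P, so P = 345.33.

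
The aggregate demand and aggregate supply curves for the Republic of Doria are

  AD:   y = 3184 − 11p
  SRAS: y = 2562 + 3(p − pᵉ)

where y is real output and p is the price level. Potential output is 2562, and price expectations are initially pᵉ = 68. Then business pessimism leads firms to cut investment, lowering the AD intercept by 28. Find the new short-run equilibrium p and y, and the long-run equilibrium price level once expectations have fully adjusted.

Short run: p = 57, y = 2529. Long run: p = 54.

AD shifts left: new AD is y = 3156 − 11p. With pᵉ = 68, SRAS is y = 2358 + 3p.
Short run: 3156 − 11p = 2358 + 3p gives 798 = 14p, so p = 57 and y = 3156 − 11·57 = 2529.
y = 2529 is below potential 2562; expectations adjust and SRAS shifts right until y = 2562.
Long run: on the new AD curve, 2562 = 3156 − 11p gives p = 54.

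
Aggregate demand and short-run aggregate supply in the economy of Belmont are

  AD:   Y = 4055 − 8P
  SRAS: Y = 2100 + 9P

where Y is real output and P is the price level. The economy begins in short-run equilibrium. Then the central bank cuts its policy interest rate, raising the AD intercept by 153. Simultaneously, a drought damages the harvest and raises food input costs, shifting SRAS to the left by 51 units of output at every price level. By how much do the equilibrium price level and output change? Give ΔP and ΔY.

After both shocks: AD is Y = 4208 − 8P and SRAS is Y = 2049 + 9P.
Setting them equal: 2159 = 17P, so P = 127.
Y = 4208 − 8·127 = 3192.
Initially P = 115, Y = 3135, so ΔP = +12 and ΔY = +57.

ΔP = +12, ΔY = +57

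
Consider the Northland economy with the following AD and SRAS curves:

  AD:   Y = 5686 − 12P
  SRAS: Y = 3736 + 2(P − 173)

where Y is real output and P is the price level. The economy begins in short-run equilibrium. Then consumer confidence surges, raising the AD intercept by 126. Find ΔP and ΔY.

ΔP = +9, ΔY = +18

This is a positive demand shock: AD shifts right.
New AD: Y = 5812 − 12P.
SRAS can be written Y = 3390 + 2P.
Set AD = SRAS: 5812 − 12P = 3390 + 2P, so 2422 = 14P and P = 173.
Y = 5812 − 12·173 = 3736.
Initially P = 164, Y = 3718, so ΔP = +9 and ΔY = +18.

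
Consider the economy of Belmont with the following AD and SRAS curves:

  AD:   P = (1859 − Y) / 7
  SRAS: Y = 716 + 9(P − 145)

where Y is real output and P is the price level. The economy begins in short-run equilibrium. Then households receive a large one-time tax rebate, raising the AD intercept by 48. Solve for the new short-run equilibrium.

This is a positive demand shock: AD shifts right.
New AD: Y = 1907 − 7P.
SRAS can be written Y = 9P − 589.
Set AD = SRAS: 1907 − 7P = 9P − 589, so 2496 = 16P and P = 156.
Y = 1907 − 7·156 = 815.

P = 156, Y = 815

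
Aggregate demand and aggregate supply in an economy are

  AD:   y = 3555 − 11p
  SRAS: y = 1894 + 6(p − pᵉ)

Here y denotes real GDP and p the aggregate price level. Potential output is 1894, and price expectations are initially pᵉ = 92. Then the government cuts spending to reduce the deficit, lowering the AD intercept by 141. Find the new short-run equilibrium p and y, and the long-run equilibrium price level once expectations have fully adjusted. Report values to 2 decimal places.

Short run: p = 121.88, y = 2073.29. Long run: p = 138.18.

AD shifts left: new AD is y = 3414 − 11p. With pᵉ = 92, SRAS is y = 1342 + 6p.
Short run: 3414 − 11p = 1342 + 6p gives 2072 = 17p, so p = 121.88 and y = 3414 − 11p = 2073.29.
y = 2073.29 is above potential 1894; expectations adjust and SRAS shifts left until y = 1894.
Long run: on the new AD curve, 1894 = 3414 − 11p gives p = 138.18.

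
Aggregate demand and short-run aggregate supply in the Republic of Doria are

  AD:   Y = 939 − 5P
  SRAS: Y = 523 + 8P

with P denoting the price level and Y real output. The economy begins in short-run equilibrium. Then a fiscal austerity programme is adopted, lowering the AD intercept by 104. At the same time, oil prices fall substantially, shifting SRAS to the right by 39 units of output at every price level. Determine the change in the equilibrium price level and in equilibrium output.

After both shocks: AD is Y = 835 − 5P and SRAS is Y = 562 + 8P.
Setting them equal: 273 = 13P, so P = 21.
Y = 835 − 5·21 = 730.
Initially P = 32, Y = 779, so ΔP = -11 and ΔY = -49.

ΔP = -11, ΔY = -49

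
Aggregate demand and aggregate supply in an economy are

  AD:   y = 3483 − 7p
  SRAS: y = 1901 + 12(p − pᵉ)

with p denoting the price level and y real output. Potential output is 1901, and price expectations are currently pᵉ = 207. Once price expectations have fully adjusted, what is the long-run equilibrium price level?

Long-run p = 226

Short run: with pᵉ = 207, SRAS is y = 12p − 583. Setting AD = SRAS gives 4066 = 19p, so p = 214 and y = 3483 − 7·214 = 1985.
Output 1985 is above potential 1901, so over time expected prices rise and SRAS shifts left until y returns to 1901.
Long run: y = 1901 on the AD curve gives 1901 = 3483 − 7p, so p = 226.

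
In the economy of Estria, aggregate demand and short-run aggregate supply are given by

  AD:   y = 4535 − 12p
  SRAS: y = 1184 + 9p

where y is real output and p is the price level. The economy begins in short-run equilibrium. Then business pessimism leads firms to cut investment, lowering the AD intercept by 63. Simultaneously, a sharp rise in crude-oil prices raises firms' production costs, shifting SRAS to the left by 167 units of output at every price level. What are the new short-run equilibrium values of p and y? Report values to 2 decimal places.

After both shocks: AD is y = 4472 − 12p and SRAS is y = 1017 + 9p.
Setting them equal: 3455 = 21p, so p = 164.52.
Substituting into AD, y = 2497.71.

p = 164.52, y = 2497.71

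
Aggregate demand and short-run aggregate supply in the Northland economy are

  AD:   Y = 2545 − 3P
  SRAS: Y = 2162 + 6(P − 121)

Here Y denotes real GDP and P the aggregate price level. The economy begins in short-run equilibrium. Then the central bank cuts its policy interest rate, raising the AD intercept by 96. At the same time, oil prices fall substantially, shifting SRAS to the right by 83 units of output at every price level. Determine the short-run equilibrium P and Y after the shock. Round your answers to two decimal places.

After both shocks: AD is Y = 2641 − 3P and SRAS is Y = 1519 + 6P.
Setting them equal: 1122 = 9P, so P = 124.67.
Substituting into AD, Y = 2267.00.

P = 124.67, Y = 2267.00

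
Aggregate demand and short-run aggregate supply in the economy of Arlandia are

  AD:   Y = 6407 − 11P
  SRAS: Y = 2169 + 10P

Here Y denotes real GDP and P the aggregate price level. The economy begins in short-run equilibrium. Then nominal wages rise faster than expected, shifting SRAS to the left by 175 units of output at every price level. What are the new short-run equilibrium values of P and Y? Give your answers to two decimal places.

This is a negative supply shock: SRAS shifts left.
New SRAS: Y = 1994 + 10P.
Set AD = SRAS: 6407 − 11P = 1994 + 10P, so 4413 = 21P and P = 210.14.
Substituting into AD, Y = 4095.43.

P = 210.14, Y = 4095.43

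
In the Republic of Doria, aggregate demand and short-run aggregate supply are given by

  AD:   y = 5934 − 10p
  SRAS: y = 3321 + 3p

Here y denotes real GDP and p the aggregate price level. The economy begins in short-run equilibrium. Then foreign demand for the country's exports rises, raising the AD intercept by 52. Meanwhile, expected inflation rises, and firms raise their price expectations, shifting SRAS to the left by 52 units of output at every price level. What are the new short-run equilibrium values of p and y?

After both shocks: AD is y = 5986 − 10p and SRAS is y = 3269 + 3p.
Setting them equal: 2717 = 13p, so p = 209.
y = 5986 − 10·209 = 3896.

p = 209, y = 3896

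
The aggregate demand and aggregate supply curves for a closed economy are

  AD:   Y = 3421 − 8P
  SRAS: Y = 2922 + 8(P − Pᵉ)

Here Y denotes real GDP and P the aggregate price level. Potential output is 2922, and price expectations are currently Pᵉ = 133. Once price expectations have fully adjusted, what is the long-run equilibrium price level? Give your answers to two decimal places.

Long-run P = 62.38

Short run: with Pᵉ = 133, SRAS is Y = 1858 + 8P. Setting AD = SRAS gives 1563 = 16P, so P = 97.69 and Y = 3421 − 8P = 2639.50.
Output 2639.50 is below potential 2922, so over time expected prices fall and SRAS shifts right until Y returns to 2922.
Long run: Y = 2922 on the AD curve gives 2922 = 3421 − 8P, so P = 62.38.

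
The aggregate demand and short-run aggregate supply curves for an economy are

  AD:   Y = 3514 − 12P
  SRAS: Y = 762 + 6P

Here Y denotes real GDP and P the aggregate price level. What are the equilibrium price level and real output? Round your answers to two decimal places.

P = 152.89, Y = 1679.33

Set AD = SRAS: 3514 − 12P = 762 + 6P, so 2752 = 18P and P = 152.89.
Substituting into AD, Y = 3514 − 12P = 1679.33.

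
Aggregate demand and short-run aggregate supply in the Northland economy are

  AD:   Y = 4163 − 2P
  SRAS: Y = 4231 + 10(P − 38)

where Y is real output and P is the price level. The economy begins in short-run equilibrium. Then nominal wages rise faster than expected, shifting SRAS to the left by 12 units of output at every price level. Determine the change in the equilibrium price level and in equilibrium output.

This is a negative supply shock: SRAS shifts left.
New SRAS: Y = 3839 + 10P.
Set AD = SRAS: 4163 − 2P = 3839 + 10P, so 324 = 12P and P = 27.
Y = 4163 − 2·27 = 4109.
Initially P = 26, Y = 4111, so ΔP = +1 and ΔY = -2.

ΔP = +1, ΔY = -2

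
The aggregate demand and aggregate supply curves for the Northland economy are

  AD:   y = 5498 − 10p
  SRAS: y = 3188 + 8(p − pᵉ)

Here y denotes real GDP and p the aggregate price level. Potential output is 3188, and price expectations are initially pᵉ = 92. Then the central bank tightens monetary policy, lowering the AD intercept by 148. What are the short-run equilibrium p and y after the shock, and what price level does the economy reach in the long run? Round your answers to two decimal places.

AD shifts left: new AD is y = 5350 − 10p. With pᵉ = 92, SRAS is y = 2452 + 8p.
Short run: 5350 − 10p = 2452 + 8p gives 2898 = 18p, so p = 161.00 and y = 5350 − 10p = 3740.00.
y = 3740.00 is above potential 3188; expectations adjust and SRAS shifts left until y = 3188.
Long run: on the new AD curve, 3188 = 5350 − 10p gives p = 216.20.

Short run: p = 161.00, y = 3740.00. Long run: p = 216.20.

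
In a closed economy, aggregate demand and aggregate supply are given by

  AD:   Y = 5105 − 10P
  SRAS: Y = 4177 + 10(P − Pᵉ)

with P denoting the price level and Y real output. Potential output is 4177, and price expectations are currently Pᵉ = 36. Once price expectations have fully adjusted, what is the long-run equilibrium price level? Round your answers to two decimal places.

Short run: with Pᵉ = 36, SRAS is Y = 3817 + 10P. Setting AD = SRAS gives 1288 = 20P, so P = 64.40 and Y = 5105 − 10P = 4461.00.
Output 4461.00 is above potential 4177, so over time expected prices rise and SRAS shifts left until Y returns to 4177.
Long run: Y = 4177 on the AD curve gives 4177 = 5105 − 10P, so P = 92.80.

Long-run P = 92.80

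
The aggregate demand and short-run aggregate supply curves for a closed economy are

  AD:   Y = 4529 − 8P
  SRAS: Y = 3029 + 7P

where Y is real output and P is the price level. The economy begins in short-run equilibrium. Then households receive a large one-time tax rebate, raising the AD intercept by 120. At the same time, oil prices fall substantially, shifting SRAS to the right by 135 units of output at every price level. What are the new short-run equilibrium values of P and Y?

After both shocks: AD is Y = 4649 − 8P and SRAS is Y = 3164 + 7P.
Setting them equal: 1485 = 15P, so P = 99.
Y = 4649 − 8·99 = 3857.

P = 99, Y = 3857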